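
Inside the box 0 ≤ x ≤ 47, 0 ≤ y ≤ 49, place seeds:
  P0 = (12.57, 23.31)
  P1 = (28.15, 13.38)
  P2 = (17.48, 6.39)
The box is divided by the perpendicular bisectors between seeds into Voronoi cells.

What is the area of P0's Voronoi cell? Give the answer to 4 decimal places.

1. box [0,47]×[0,49]: [(0, 0) (47, 0) (47, 49) (0, 49)]
2. ⊥bis P0·P1 via (20.36,18.345): [(0, 0) (8.6677, 0) (39.8981, 49) (0, 49)]  |A|=1189.8633
3. ⊥bis P0·P2 via (15.025,14.85): [(0, 10.4899) (18.8376, 15.9564) (39.8981, 49) (0, 49)]  |A|=1021.9083
4. canonical 4-gon: [(0, 10.4899) (18.8376, 15.9564) (39.8981, 49) (0, 49)]
5. shoelace: 1021.9083

Area of P0's cell: 1021.9083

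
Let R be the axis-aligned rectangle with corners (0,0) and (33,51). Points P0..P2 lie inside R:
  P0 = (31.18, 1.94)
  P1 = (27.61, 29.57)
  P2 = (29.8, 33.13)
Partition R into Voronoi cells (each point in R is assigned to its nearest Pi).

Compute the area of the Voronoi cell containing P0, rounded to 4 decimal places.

Area of P0's cell: 464.9327

1. box [0,33]×[0,51]: [(0, 0) (33, 0) (33, 51) (0, 51)]
2. ⊥bis P0·P1 via (29.395,15.755): [(0, 11.9569) (0, 0) (33, 0) (33, 16.2208)]  |A|=464.9327
3. ⊥bis P0·P2 via (30.49,17.535): [(0, 11.9569) (0, 0) (33, 0) (33, 16.2208)]  |A|=464.9327
4. canonical 4-gon: [(0, 11.9569) (0, 0) (33, 0) (33, 16.2208)]
5. shoelace: 464.9327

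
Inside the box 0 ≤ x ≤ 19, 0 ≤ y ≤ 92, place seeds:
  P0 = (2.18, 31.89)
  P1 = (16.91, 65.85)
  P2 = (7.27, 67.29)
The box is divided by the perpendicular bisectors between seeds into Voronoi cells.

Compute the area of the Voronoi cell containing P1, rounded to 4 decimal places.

Area of P1's cell: 292.5132

1. box [0,19]×[0,92]: [(0, 0) (19, 0) (19, 92) (0, 92)]
2. ⊥bis P1·P0 via (9.545,48.87): [(0, 53.0101) (19, 44.7689) (19, 92) (0, 92)]  |A|=819.0991
3. ⊥bis P1·P2 via (12.09,66.57): [(9.452, 48.9103) (19, 44.7689) (19, 92) (15.8887, 92)]  |A|=292.5132
4. canonical 4-gon: [(9.452, 48.9103) (19, 44.7689) (19, 92) (15.8887, 92)]
5. shoelace: 292.5132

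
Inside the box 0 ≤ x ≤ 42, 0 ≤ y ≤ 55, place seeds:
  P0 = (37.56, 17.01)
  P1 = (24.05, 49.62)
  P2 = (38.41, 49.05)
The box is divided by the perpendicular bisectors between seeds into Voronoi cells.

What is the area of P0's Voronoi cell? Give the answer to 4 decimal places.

1. box [0,42]×[0,55]: [(0, 0) (42, 0) (42, 55) (0, 55)]
2. ⊥bis P0·P1 via (30.805,33.315): [(0, 20.5528) (0, 0) (42, 0) (42, 37.953)]  |A|=1228.6212
3. ⊥bis P0·P2 via (37.985,33.03): [(30.5906, 33.2262) (0, 20.5528) (0, 0) (42, 0) (42, 32.9235)]  |A|=1199.9294
4. canonical 5-gon: [(30.5906, 33.2262) (0, 20.5528) (0, 0) (42, 0) (42, 32.9235)]
5. shoelace: 1199.9294

Area of P0's cell: 1199.9294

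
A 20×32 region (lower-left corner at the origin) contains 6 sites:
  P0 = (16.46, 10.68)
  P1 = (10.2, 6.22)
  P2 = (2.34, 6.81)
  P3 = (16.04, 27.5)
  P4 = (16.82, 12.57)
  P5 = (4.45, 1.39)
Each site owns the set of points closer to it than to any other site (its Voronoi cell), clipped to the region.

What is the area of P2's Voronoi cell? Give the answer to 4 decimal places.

Area of P2's cell: 111.4224

1. box [0,20]×[0,32]: [(0, 0) (20, 0) (20, 32) (0, 32)]
2. ⊥bis P2·P0 via (9.4,8.745): [(0, 0) (11.7968, 0) (3.0263, 32) (0, 32)]  |A|=237.1697
3. ⊥bis P2·P1 via (6.27,6.515): [(0, 0) (5.781, 0) (7.0743, 17.2304) (3.0263, 32) (0, 32)]  |A|=185.342
4. ⊥bis P2·P3 via (9.19,17.155): [(0, 23.2402) (0, 0) (5.781, 0) (7.0743, 17.2304) (6.6305, 18.8498)]  |A|=136.403
5. ⊥bis P2·P4 via (9.58,9.69): [(5.6881, 19.4738) (0, 23.2402) (0, 0) (5.781, 0) (6.9959, 16.186)]  |A|=134.9666
6. ⊥bis P2·P5 via (3.395,4.1): [(5.6881, 19.4738) (0, 23.2402) (0, 2.7783) (6.1698, 5.1802) (6.9959, 16.186)]  |A|=111.4224
7. canonical 5-gon: [(5.6881, 19.4738) (0, 23.2402) (0, 2.7783) (6.1698, 5.1802) (6.9959, 16.186)]
8. shoelace: 111.4224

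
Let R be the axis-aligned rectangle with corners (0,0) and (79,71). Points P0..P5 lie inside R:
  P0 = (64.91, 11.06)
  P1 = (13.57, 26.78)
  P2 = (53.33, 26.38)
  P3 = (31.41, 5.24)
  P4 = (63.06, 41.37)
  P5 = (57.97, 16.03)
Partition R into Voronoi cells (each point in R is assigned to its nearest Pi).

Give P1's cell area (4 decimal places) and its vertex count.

1. box [0,79]×[0,71]: [(0, 0) (79, 0) (79, 71) (0, 71)]
2. ⊥bis P1·P0 via (39.24,18.92): [(0, 0) (33.4468, 0) (55.1866, 71) (0, 71)]  |A|=3146.4855
3. ⊥bis P1·P2 via (33.45,26.58): [(0, 0) (33.1826, 0) (33.8969, 71) (0, 71)]  |A|=2381.3214
4. ⊥bis P1·P3 via (22.49,16.01): [(0, 0) (3.1595, 0) (33.4349, 25.0748) (33.8969, 71) (0, 71)]  |A|=2004.9101
5. ⊥bis P1·P4 via (38.315,34.075): [(0, 0) (3.1595, 0) (33.4349, 25.0748) (33.6835, 49.7854) (27.4293, 71) (0, 71)]  |A|=1936.306
6. ⊥bis P1·P5 via (35.77,21.405): [(0, 0) (3.1595, 0) (33.4349, 25.0748) (33.6835, 49.7854) (27.4293, 71) (0, 71)]  |A|=1936.306
7. canonical 6-gon: [(0, 0) (3.1595, 0) (33.4349, 25.0748) (33.6835, 49.7854) (27.4293, 71) (0, 71)]
8. shoelace: 1936.306

Area of P1's cell: 1936.3060 (6 vertices)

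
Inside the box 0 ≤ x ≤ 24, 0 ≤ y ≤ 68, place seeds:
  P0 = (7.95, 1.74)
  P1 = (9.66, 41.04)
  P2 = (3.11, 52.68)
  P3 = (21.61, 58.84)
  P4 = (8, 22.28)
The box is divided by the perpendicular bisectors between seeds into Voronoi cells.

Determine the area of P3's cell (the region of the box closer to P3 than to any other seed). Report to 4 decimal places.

Area of P3's cell: 252.2370

1. box [0,24]×[0,68]: [(0, 0) (24, 0) (24, 68) (0, 68)]
2. ⊥bis P3·P0 via (14.78,30.29): [(0, 33.8258) (24, 28.0843) (24, 68) (0, 68)]  |A|=889.0786
3. ⊥bis P3·P1 via (15.635,49.94): [(0, 60.4365) (24, 44.3242) (24, 68) (0, 68)]  |A|=374.8716
4. ⊥bis P3·P2 via (12.36,55.76): [(13.913, 51.0961) (24, 44.3242) (24, 68) (8.2844, 68)]  |A|=252.237
5. ⊥bis P3·P4 via (14.805,40.56): [(13.913, 51.0961) (24, 44.3242) (24, 68) (8.2844, 68)]  |A|=252.237
6. canonical 4-gon: [(13.913, 51.0961) (24, 44.3242) (24, 68) (8.2844, 68)]
7. shoelace: 252.237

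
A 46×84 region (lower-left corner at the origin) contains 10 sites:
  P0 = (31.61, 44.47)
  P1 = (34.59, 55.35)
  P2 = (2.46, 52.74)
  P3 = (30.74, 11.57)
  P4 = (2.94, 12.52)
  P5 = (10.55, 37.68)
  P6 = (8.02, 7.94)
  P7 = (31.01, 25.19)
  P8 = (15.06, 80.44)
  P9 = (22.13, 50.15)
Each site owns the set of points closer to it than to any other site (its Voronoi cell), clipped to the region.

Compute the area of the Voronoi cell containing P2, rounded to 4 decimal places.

1. box [0,46]×[0,84]: [(0, 0) (46, 0) (46, 84) (0, 84)]
2. ⊥bis P2·P0 via (17.035,48.605): [(0, 0) (3.2455, 0) (27.0767, 84) (0, 84)]  |A|=1273.5348
3. ⊥bis P2·P1 via (18.525,54.045): [(0, 0) (3.2455, 0) (18.5369, 53.8988) (16.0917, 84) (0, 84)]  |A|=1108.2031
4. ⊥bis P2·P3 via (16.6,32.155): [(0, 20.7523) (11.3437, 28.5444) (18.5369, 53.8988) (16.0917, 84) (0, 84)]  |A|=944.1781
5. ⊥bis P2·P4 via (2.7,32.63): [(0, 32.5978) (12.5361, 32.7474) (18.5369, 53.8988) (16.0917, 84) (0, 84)]  |A|=850.7372
6. ⊥bis P2·P5 via (6.505,45.21): [(0, 41.7156) (17.792, 51.2732) (18.5369, 53.8988) (16.0917, 84) (0, 84)]  |A|=653.8973
7. ⊥bis P2·P6 via (5.24,30.34): [(0, 41.7156) (17.792, 51.2732) (18.5369, 53.8988) (16.0917, 84) (0, 84)]  |A|=653.8973
8. ⊥bis P2·P7 via (16.735,38.965): [(0, 41.7156) (17.792, 51.2732) (18.5369, 53.8988) (16.0917, 84) (0, 84)]  |A|=653.8973
9. ⊥bis P2·P8 via (8.76,66.59): [(0, 70.5747) (0, 41.7156) (17.792, 51.2732) (18.5369, 53.8988) (17.8415, 62.4591)]  |A|=360.8186
10. ⊥bis P2·P9 via (12.295,51.445): [(13.9767, 64.217) (0, 70.5747) (0, 41.7156) (11.8522, 48.0825)]  |A|=290.5302
11. canonical 4-gon: [(13.9767, 64.217) (0, 70.5747) (0, 41.7156) (11.8522, 48.0825)]
12. shoelace: 290.5302

Area of P2's cell: 290.5302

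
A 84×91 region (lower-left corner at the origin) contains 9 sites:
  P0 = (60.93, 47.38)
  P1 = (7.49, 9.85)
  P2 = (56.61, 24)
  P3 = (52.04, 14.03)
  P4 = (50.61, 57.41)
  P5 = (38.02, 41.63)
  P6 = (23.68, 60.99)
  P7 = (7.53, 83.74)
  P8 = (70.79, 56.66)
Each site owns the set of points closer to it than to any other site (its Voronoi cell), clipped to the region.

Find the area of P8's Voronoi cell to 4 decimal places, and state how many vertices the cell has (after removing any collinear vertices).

Area of P8's cell: 1047.4685 (4 vertices)

1. box [0,84]×[0,91]: [(0, 0) (84, 0) (84, 91) (0, 91)]
2. ⊥bis P8·P0 via (65.86,52.02): [(84, 32.7462) (84, 91) (29.1729, 91)]  |A|=1596.9409
3. ⊥bis P8·P1 via (39.14,33.255): [(84, 32.7462) (84, 91) (29.1729, 91)]  |A|=1596.9409
4. ⊥bis P8·P2 via (63.7,40.33): [(84, 32.7462) (84, 91) (29.1729, 91)]  |A|=1596.9409
5. ⊥bis P8·P3 via (61.415,35.345): [(84, 32.7462) (84, 91) (29.1729, 91)]  |A|=1596.9409
6. ⊥bis P8·P4 via (60.7,57.035): [(60.7167, 57.4847) (84, 32.7462) (84, 91) (61.9623, 91)]  |A|=1047.4685
7. ⊥bis P8·P5 via (54.405,49.145): [(60.7167, 57.4847) (84, 32.7462) (84, 91) (61.9623, 91)]  |A|=1047.4685
8. ⊥bis P8·P6 via (47.235,58.825): [(60.7167, 57.4847) (84, 32.7462) (84, 91) (61.9623, 91)]  |A|=1047.4685
9. ⊥bis P8·P7 via (39.16,70.2): [(60.7167, 57.4847) (84, 32.7462) (84, 91) (61.9623, 91)]  |A|=1047.4685
10. canonical 4-gon: [(60.7167, 57.4847) (84, 32.7462) (84, 91) (61.9623, 91)]
11. shoelace: 1047.4685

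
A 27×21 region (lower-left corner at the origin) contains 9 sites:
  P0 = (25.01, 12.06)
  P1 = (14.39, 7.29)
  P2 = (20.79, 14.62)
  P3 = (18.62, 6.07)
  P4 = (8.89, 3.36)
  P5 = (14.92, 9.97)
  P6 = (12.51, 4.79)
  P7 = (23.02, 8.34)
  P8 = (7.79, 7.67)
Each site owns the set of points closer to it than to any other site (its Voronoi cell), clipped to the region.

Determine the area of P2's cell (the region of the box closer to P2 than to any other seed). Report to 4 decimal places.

Area of P2's cell: 95.8827

1. box [0,27]×[0,21]: [(0, 0) (27, 0) (27, 21) (0, 21)]
2. ⊥bis P2·P0 via (22.9,13.34): [(0, 0) (14.8075, 0) (27, 20.0986) (27, 21) (0, 21)]  |A|=444.4738
3. ⊥bis P2·P1 via (17.59,10.955): [(20.1155, 8.7499) (27, 20.0986) (27, 21) (6.0853, 21)]  |A|=131.206
4. ⊥bis P2·P3 via (19.705,10.345): [(17.7082, 10.8518) (20.8993, 10.0419) (27, 20.0986) (27, 21) (6.0853, 21)]  |A|=128.8272
5. ⊥bis P2·P4 via (14.84,8.99): [(17.7082, 10.8518) (20.8993, 10.0419) (27, 20.0986) (27, 21) (6.0853, 21)]  |A|=128.8272
6. ⊥bis P2·P5 via (17.855,12.295): [(19.3229, 10.442) (20.8993, 10.0419) (27, 20.0986) (27, 21) (10.9592, 21)]  |A|=97.2864
7. ⊥bis P2·P6 via (16.65,9.705): [(19.3229, 10.442) (20.8993, 10.0419) (27, 20.0986) (27, 21) (10.9592, 21)]  |A|=97.2864
8. ⊥bis P2·P7 via (21.905,11.48): [(19.248, 10.5365) (21.735, 11.4197) (27, 20.0986) (27, 21) (10.9592, 21)]  |A|=95.8827
9. ⊥bis P2·P8 via (14.29,11.145): [(19.248, 10.5365) (21.735, 11.4197) (27, 20.0986) (27, 21) (10.9592, 21)]  |A|=95.8827
10. canonical 5-gon: [(19.248, 10.5365) (21.735, 11.4197) (27, 20.0986) (27, 21) (10.9592, 21)]
11. shoelace: 95.8827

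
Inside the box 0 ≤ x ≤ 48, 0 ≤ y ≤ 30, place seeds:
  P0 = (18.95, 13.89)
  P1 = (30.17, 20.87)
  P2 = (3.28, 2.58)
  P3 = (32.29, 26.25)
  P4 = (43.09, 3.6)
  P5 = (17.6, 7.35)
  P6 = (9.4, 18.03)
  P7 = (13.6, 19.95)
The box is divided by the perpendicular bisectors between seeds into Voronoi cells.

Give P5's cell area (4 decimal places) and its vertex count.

1. box [0,48]×[0,30]: [(0, 0) (48, 0) (48, 30) (0, 30)]
2. ⊥bis P5·P0 via (18.275,10.62): [(0, 14.3924) (0, 0) (48, 0) (48, 4.4841)]  |A|=453.0352
3. ⊥bis P5·P1 via (23.885,14.11): [(30.311, 8.1355) (0, 14.3924) (0, 0) (39.0614, 0)]  |A|=377.0156
4. ⊥bis P5·P2 via (10.44,4.965): [(30.311, 8.1355) (7.8387, 12.7743) (12.0938, 0) (39.0614, 0)]  |A|=243.3617
5. ⊥bis P5·P3 via (24.945,16.8): [(30.311, 8.1355) (7.8387, 12.7743) (12.0938, 0) (39.0614, 0)]  |A|=243.3617
6. ⊥bis P5·P4 via (30.345,5.475): [(30.6852, 7.7876) (30.311, 8.1355) (7.8387, 12.7743) (12.0938, 0) (29.5395, 0)]  |A|=206.2855
7. ⊥bis P5·P6 via (13.5,12.69): [(30.6852, 7.7876) (30.311, 8.1355) (12.387, 11.8354) (9.0141, 9.2458) (12.0938, 0) (29.5395, 0)]  |A|=198.8129
8. ⊥bis P5·P7 via (15.6,13.65): [(30.6852, 7.7876) (30.311, 8.1355) (12.387, 11.8354) (9.0141, 9.2458) (12.0938, 0) (29.5395, 0)]  |A|=198.8129
9. canonical 6-gon: [(30.6852, 7.7876) (30.311, 8.1355) (12.387, 11.8354) (9.0141, 9.2458) (12.0938, 0) (29.5395, 0)]
10. shoelace: 198.8129

Area of P5's cell: 198.8129 (6 vertices)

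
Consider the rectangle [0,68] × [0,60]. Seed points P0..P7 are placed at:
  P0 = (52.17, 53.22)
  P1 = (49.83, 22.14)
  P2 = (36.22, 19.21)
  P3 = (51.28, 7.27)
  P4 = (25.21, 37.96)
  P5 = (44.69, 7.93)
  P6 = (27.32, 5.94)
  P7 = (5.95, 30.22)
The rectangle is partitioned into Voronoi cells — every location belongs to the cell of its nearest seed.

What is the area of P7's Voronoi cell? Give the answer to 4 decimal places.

Area of P7's cell: 681.5225

1. box [0,68]×[0,60]: [(0, 0) (68, 0) (68, 60) (0, 60)]
2. ⊥bis P7·P0 via (29.06,41.72): [(0, 0) (49.8207, 0) (19.9635, 60) (0, 60)]  |A|=2093.5264
3. ⊥bis P7·P1 via (27.89,26.18): [(0, 0) (23.0693, 0) (30.2946, 39.2389) (19.9635, 60) (0, 60)]  |A|=1568.6776
4. ⊥bis P7·P2 via (21.085,24.715): [(0, 0) (12.0955, 0) (28.026, 43.7979) (19.9635, 60) (0, 60)]  |A|=1267.3831
5. ⊥bis P7·P3 via (28.615,18.745): [(0, 0) (12.0955, 0) (28.026, 43.7979) (19.9635, 60) (0, 60)]  |A|=1267.3831
6. ⊥bis P7·P4 via (15.58,34.09): [(0, 0) (12.0955, 0) (20.2595, 22.4456) (5.1676, 60) (0, 60)]  |A|=840.564
7. ⊥bis P7·P5 via (25.32,19.075): [(0, 0) (12.0955, 0) (20.2595, 22.4456) (5.1676, 60) (0, 60)]  |A|=840.564
8. ⊥bis P7·P6 via (16.635,18.08): [(0, 3.4387) (19.6307, 20.7167) (20.2595, 22.4456) (5.1676, 60) (0, 60)]  |A|=681.5225
9. canonical 5-gon: [(0, 3.4387) (19.6307, 20.7167) (20.2595, 22.4456) (5.1676, 60) (0, 60)]
10. shoelace: 681.5225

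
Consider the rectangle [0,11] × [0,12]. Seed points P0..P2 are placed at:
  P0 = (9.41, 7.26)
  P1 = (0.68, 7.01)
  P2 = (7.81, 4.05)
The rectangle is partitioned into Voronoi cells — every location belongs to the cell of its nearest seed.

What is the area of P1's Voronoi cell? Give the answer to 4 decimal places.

1. box [0,11]×[0,12]: [(0, 0) (11, 0) (11, 12) (0, 12)]
2. ⊥bis P1·P0 via (5.045,7.135): [(0, 0) (5.2493, 0) (4.9057, 12) (0, 12)]  |A|=60.93
3. ⊥bis P1·P2 via (4.245,5.53): [(0, 0) (1.9492, 0) (5.0364, 7.4362) (4.9057, 12) (0, 12)]  |A|=48.6599
4. canonical 5-gon: [(0, 0) (1.9492, 0) (5.0364, 7.4362) (4.9057, 12) (0, 12)]
5. shoelace: 48.6599

Area of P1's cell: 48.6599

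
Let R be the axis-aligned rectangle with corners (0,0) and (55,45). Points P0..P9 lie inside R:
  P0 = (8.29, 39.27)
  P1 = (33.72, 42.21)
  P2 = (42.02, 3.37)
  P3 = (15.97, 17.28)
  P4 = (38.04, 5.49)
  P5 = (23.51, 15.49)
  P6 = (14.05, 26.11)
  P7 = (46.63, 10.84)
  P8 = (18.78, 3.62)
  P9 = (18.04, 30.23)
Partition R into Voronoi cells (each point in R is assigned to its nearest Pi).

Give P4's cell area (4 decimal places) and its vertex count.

1. box [0,55]×[0,45]: [(0, 0) (55, 0) (55, 45) (0, 45)]
2. ⊥bis P4·P0 via (23.165,22.38): [(0, 1.9786) (0, 0) (55, 0) (55, 45) (48.8492, 45)]  |A|=1424.2209
3. ⊥bis P4·P1 via (35.88,23.85): [(23.1311, 22.3501) (0, 1.9786) (0, 0) (55, 0) (55, 26.0994)]  |A|=1053.3923
4. ⊥bis P4·P2 via (40.03,4.43): [(51.3434, 25.6692) (23.1311, 22.3501) (0, 1.9786) (0, 0) (37.6703, 0)]  |A|=783.2542
5. ⊥bis P4·P3 via (27.005,11.385): [(51.3434, 25.6692) (33.5153, 23.5718) (20.923, 0) (37.6703, 0)]  |A|=411.8587
6. ⊥bis P4·P5 via (30.775,10.49): [(51.3434, 25.6692) (40.3301, 24.3735) (23.5555, 0) (37.6703, 0)]  |A|=304.5074
7. ⊥bis P4·P6 via (26.045,15.8): [(51.3434, 25.6692) (40.3301, 24.3735) (23.5555, 0) (37.6703, 0)]  |A|=304.5074
8. ⊥bis P4·P7 via (42.335,8.165): [(42.1649, 8.438) (36.0832, 18.2029) (23.5555, 0) (37.6703, 0)]  |A|=176.0689
9. ⊥bis P4·P8 via (28.41,4.555): [(42.1649, 8.438) (36.0832, 18.2029) (28.1974, 6.7447) (28.8523, 0) (37.6703, 0)]  |A|=158.2061
10. ⊥bis P4·P9 via (28.04,17.86): [(42.1649, 8.438) (36.0832, 18.2029) (28.1974, 6.7447) (28.8523, 0) (37.6703, 0)]  |A|=158.2061
11. canonical 5-gon: [(42.1649, 8.438) (36.0832, 18.2029) (28.1974, 6.7447) (28.8523, 0) (37.6703, 0)]
12. shoelace: 158.2061

Area of P4's cell: 158.2061 (5 vertices)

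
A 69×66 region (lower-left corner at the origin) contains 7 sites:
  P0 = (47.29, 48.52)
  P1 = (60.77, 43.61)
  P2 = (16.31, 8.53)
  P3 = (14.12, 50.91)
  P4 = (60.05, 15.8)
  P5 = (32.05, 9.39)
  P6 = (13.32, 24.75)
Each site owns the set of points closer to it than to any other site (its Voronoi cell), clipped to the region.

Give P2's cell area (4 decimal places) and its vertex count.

1. box [0,69]×[0,66]: [(0, 0) (69, 0) (69, 66) (0, 66)]
2. ⊥bis P2·P0 via (31.8,28.525): [(0, 53.1603) (0, 0) (68.621, 0)]  |A|=1823.9552
3. ⊥bis P2·P1 via (38.54,26.07): [(44.1549, 18.9537) (0, 53.1603) (0, 0) (59.1099, 0)]  |A|=1733.8193
4. ⊥bis P2·P3 via (15.215,29.72): [(44.1549, 18.9537) (29.3168, 30.4487) (0, 28.9338) (0, 0) (59.1099, 0)]  |A|=1378.6975
5. ⊥bis P2·P4 via (38.18,12.165): [(36.0018, 25.2699) (29.3168, 30.4487) (0, 28.9338) (0, 0) (40.2019, 0)]  |A|=1109.7606
6. ⊥bis P2·P5 via (24.18,8.96): [(23.0237, 30.1235) (0, 28.9338) (0, 0) (24.6696, 0)]  |A|=704.6475
7. ⊥bis P2·P6 via (14.815,16.64): [(23.6712, 18.2726) (0, 13.909) (0, 0) (24.6696, 0)]  |A|=390.0091
8. canonical 4-gon: [(23.6712, 18.2726) (0, 13.909) (0, 0) (24.6696, 0)]
9. shoelace: 390.0091

Area of P2's cell: 390.0091 (4 vertices)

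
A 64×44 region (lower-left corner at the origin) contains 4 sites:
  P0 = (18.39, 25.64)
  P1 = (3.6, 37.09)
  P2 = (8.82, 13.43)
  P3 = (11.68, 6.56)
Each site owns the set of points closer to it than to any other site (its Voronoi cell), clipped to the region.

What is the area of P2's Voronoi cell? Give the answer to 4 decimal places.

Area of P2's cell: 229.6729

1. box [0,64]×[0,44]: [(0, 0) (64, 0) (64, 44) (0, 44)]
2. ⊥bis P2·P0 via (13.605,19.535): [(0, 30.1984) (0, 0) (38.529, 0)]  |A|=581.7561
3. ⊥bis P2·P1 via (6.21,25.26): [(6.2808, 25.2756) (0, 23.8899) (0, 0) (38.529, 0)]  |A|=561.9451
4. ⊥bis P2·P3 via (10.25,9.995): [(20.3906, 14.2166) (6.2808, 25.2756) (0, 23.8899) (0, 5.7279)]  |A|=229.6729
5. canonical 4-gon: [(20.3906, 14.2166) (6.2808, 25.2756) (0, 23.8899) (0, 5.7279)]
6. shoelace: 229.6729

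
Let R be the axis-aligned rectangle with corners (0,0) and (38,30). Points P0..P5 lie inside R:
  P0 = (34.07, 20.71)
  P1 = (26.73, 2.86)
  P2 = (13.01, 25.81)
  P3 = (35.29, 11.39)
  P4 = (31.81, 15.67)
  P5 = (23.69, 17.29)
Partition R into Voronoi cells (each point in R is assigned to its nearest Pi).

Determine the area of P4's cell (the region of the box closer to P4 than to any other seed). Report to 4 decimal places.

1. box [0,38]×[0,30]: [(0, 0) (38, 0) (38, 30) (0, 30)]
2. ⊥bis P4·P0 via (32.94,18.19): [(0, 0) (38, 0) (38, 15.921) (6.6027, 30) (0, 30)]  |A|=918.9789
3. ⊥bis P4·P1 via (29.27,9.265): [(0, 20.8725) (38, 5.803) (38, 15.921) (6.6027, 30) (0, 30)]  |A|=412.1454
4. ⊥bis P4·P2 via (22.41,20.74): [(18.5201, 13.528) (38, 5.803) (38, 15.921) (23.3532, 22.4888)]  |A|=180.0438
5. ⊥bis P4·P3 via (33.55,13.53): [(18.5201, 13.528) (28.6211, 9.5224) (37.0272, 16.3573) (23.3532, 22.4888)]  |A|=127.4375
6. ⊥bis P4·P5 via (27.75,16.48): [(26.5275, 10.3526) (28.6211, 9.5224) (37.0272, 16.3573) (28.4893, 20.1857)]  |A|=56.3765
7. canonical 4-gon: [(26.5275, 10.3526) (28.6211, 9.5224) (37.0272, 16.3573) (28.4893, 20.1857)]
8. shoelace: 56.3765

Area of P4's cell: 56.3765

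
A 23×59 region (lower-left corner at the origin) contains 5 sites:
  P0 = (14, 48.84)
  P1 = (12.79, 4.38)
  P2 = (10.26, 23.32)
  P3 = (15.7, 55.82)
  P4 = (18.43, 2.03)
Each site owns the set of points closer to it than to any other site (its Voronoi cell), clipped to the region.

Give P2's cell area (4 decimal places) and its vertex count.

Area of P2's cell: 512.7381 (5 vertices)

1. box [0,23]×[0,59]: [(0, 0) (23, 0) (23, 59) (0, 59)]
2. ⊥bis P2·P0 via (12.13,36.08): [(0, 37.8577) (0, 0) (23, 0) (23, 34.487)]  |A|=831.9635
3. ⊥bis P2·P1 via (11.525,13.85): [(0, 37.8577) (0, 12.3105) (23, 15.3828) (23, 34.487)]  |A|=513.4903
4. ⊥bis P2·P3 via (12.98,39.57): [(0, 37.8577) (0, 12.3105) (23, 15.3828) (23, 34.487)]  |A|=513.4903
5. ⊥bis P2·P4 via (14.345,12.675): [(0, 37.8577) (0, 12.3105) (20.5476, 15.0552) (23, 15.9963) (23, 34.487)]  |A|=512.7381
6. canonical 5-gon: [(0, 37.8577) (0, 12.3105) (20.5476, 15.0552) (23, 15.9963) (23, 34.487)]
7. shoelace: 512.7381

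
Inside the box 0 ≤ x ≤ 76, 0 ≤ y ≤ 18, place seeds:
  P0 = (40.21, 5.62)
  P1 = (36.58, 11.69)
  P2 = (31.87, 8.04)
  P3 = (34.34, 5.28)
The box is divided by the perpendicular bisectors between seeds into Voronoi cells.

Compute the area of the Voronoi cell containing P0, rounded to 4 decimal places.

Area of P0's cell: 612.5135

1. box [0,76]×[0,18]: [(0, 0) (76, 0) (76, 18) (0, 18)]
2. ⊥bis P0·P1 via (38.395,8.655): [(23.9223, 0) (76, 0) (76, 18) (54.0215, 18)]  |A|=666.5058
3. ⊥bis P0·P2 via (36.04,6.83): [(36.1863, 7.3341) (34.0582, 0) (76, 0) (76, 18) (54.0215, 18)]  |A|=629.337
4. ⊥bis P0·P3 via (37.275,5.45): [(37.1331, 7.9003) (37.5907, 0) (76, 0) (76, 18) (54.0215, 18)]  |A|=612.5135
5. canonical 5-gon: [(37.1331, 7.9003) (37.5907, 0) (76, 0) (76, 18) (54.0215, 18)]
6. shoelace: 612.5135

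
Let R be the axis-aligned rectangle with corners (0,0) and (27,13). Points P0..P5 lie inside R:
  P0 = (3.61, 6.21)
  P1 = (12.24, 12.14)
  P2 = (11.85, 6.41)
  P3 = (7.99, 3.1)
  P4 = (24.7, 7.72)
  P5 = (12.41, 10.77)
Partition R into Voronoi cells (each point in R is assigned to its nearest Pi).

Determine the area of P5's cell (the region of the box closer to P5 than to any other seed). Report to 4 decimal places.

Area of P5's cell: 35.2281

1. box [0,27]×[0,13]: [(0, 0) (27, 0) (27, 13) (0, 13)]
2. ⊥bis P5·P0 via (8.01,8.49): [(12.4094, 0) (27, 0) (27, 13) (5.673, 13)]  |A|=233.4646
3. ⊥bis P5·P1 via (12.325,11.455): [(6.8271, 10.7728) (12.4094, 0) (27, 0) (27, 13) (24.7759, 13)]  |A|=212.1915
4. ⊥bis P5·P2 via (12.13,8.59): [(6.8271, 10.7728) (7.6607, 9.164) (27, 6.6801) (27, 13) (24.7759, 13)]  |A|=80.7429
5. ⊥bis P5·P3 via (10.2,6.935): [(6.8271, 10.7728) (7.6607, 9.164) (27, 6.6801) (27, 13) (24.7759, 13)]  |A|=80.7429
6. ⊥bis P5·P4 via (18.555,9.245): [(19.3188, 12.3228) (6.8271, 10.7728) (7.6607, 9.164) (18.199, 7.8105)]  |A|=35.2281
7. canonical 4-gon: [(19.3188, 12.3228) (6.8271, 10.7728) (7.6607, 9.164) (18.199, 7.8105)]
8. shoelace: 35.2281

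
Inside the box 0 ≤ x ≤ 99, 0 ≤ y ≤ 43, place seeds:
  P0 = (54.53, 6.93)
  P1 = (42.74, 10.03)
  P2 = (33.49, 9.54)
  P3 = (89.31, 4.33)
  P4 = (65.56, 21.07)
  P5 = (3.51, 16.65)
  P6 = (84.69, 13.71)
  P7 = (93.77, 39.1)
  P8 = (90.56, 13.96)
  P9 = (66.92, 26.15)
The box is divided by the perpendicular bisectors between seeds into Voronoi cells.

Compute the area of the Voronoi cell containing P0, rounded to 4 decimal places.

Area of P0's cell: 305.2242

1. box [0,99]×[0,43]: [(0, 0) (99, 0) (99, 43) (0, 43)]
2. ⊥bis P0·P1 via (48.635,8.48): [(46.4053, 0) (99, 0) (99, 43) (57.7115, 43)]  |A|=2018.4884
3. ⊥bis P0·P2 via (44.01,8.235): [(46.4053, 0) (99, 0) (99, 43) (57.7115, 43)]  |A|=2018.4884
4. ⊥bis P0·P3 via (71.92,5.63): [(46.4053, 0) (71.4991, 0) (74.7136, 43) (57.7115, 43)]  |A|=905.0624
5. ⊥bis P0·P4 via (60.045,14): [(51.7813, 20.4461) (46.4053, 0) (71.4991, 0) (71.8569, 4.786)]  |A|=307.3786
6. ⊥bis P0·P5 via (29.02,11.79): [(51.7813, 20.4461) (46.4053, 0) (71.4991, 0) (71.8569, 4.786)]  |A|=307.3786
7. ⊥bis P0·P6 via (69.61,10.32): [(70.6408, 5.7347) (51.7813, 20.4461) (46.4053, 0) (71.4991, 0) (71.6066, 1.4382)]  |A|=305.2242
8. ⊥bis P0·P7 via (74.15,23.015): [(70.6408, 5.7347) (51.7813, 20.4461) (46.4053, 0) (71.4991, 0) (71.6066, 1.4382)]  |A|=305.2242
9. ⊥bis P0·P8 via (72.545,10.445): [(70.6408, 5.7347) (51.7813, 20.4461) (46.4053, 0) (71.4991, 0) (71.6066, 1.4382)]  |A|=305.2242
10. ⊥bis P0·P9 via (60.725,16.54): [(70.6408, 5.7347) (51.7813, 20.4461) (46.4053, 0) (71.4991, 0) (71.6066, 1.4382)]  |A|=305.2242
11. canonical 5-gon: [(70.6408, 5.7347) (51.7813, 20.4461) (46.4053, 0) (71.4991, 0) (71.6066, 1.4382)]
12. shoelace: 305.2242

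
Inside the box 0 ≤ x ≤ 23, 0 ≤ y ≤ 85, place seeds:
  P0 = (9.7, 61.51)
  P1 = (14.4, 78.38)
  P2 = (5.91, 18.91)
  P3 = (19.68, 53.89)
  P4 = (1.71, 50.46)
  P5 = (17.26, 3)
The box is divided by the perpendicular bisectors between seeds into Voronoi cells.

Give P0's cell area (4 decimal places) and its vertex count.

Area of P0's cell: 266.8627 (4 vertices)

1. box [0,23]×[0,85]: [(0, 0) (23, 0) (23, 85) (0, 85)]
2. ⊥bis P0·P1 via (12.05,69.945): [(0, 73.3021) (0, 0) (23, 0) (23, 66.8943)]  |A|=1612.2593
3. ⊥bis P0·P2 via (7.805,40.21): [(0, 73.3021) (0, 40.9044) (23, 38.8581) (23, 66.8943)]  |A|=694.9902
4. ⊥bis P0·P3 via (14.69,57.7): [(21.9364, 67.1906) (0, 73.3021) (0, 40.9044) (1.7474, 40.7489)]  |A|=380.0159
5. ⊥bis P0·P4 via (5.705,55.985): [(10.6503, 52.4092) (21.9364, 67.1906) (0, 73.3021) (0, 60.1102)]  |A|=266.8627
6. ⊥bis P0·P5 via (13.48,32.255): [(10.6503, 52.4092) (21.9364, 67.1906) (0, 73.3021) (0, 60.1102)]  |A|=266.8627
7. canonical 4-gon: [(10.6503, 52.4092) (21.9364, 67.1906) (0, 73.3021) (0, 60.1102)]
8. shoelace: 266.8627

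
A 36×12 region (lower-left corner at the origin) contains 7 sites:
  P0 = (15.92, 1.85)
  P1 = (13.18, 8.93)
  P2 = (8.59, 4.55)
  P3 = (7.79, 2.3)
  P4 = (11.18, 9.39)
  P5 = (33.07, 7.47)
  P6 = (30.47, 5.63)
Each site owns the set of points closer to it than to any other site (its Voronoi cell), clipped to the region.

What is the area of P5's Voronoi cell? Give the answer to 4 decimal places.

Area of P5's cell: 46.2053

1. box [0,36]×[0,12]: [(0, 0) (36, 0) (36, 12) (0, 12)]
2. ⊥bis P5·P0 via (24.495,4.66): [(26.0221, 0) (36, 0) (36, 12) (22.0897, 12)]  |A|=143.3294
3. ⊥bis P5·P1 via (23.125,8.2): [(23.1634, 8.7234) (26.0221, 0) (36, 0) (36, 12) (23.4039, 12)]  |A|=141.1763
4. ⊥bis P5·P2 via (20.83,6.01): [(23.1634, 8.7234) (26.0221, 0) (36, 0) (36, 12) (23.4039, 12)]  |A|=141.1763
5. ⊥bis P5·P3 via (20.43,4.885): [(23.1634, 8.7234) (26.0221, 0) (36, 0) (36, 12) (23.4039, 12)]  |A|=141.1763
6. ⊥bis P5·P4 via (22.125,8.43): [(23.1634, 8.7234) (26.0221, 0) (36, 0) (36, 12) (23.4039, 12)]  |A|=141.1763
7. ⊥bis P5·P6 via (31.77,6.55): [(36, 0.5728) (36, 12) (27.9131, 12)]  |A|=46.2053
8. canonical 3-gon: [(36, 0.5728) (36, 12) (27.9131, 12)]
9. shoelace: 46.2053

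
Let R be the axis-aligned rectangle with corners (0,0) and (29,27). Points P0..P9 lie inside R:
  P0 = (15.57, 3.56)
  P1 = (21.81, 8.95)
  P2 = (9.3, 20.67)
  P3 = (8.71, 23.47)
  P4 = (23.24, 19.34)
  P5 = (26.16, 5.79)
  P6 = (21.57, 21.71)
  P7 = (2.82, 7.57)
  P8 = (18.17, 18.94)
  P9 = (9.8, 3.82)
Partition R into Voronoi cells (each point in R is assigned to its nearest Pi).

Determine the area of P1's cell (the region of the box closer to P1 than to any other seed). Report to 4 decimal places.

Area of P1's cell: 78.4560

1. box [0,29]×[0,27]: [(0, 0) (29, 0) (29, 27) (0, 27)]
2. ⊥bis P1·P0 via (18.69,6.255): [(24.093, 0) (29, 0) (29, 27) (0.7708, 27)]  |A|=447.3387
3. ⊥bis P1·P2 via (15.555,14.81): [(13.3413, 12.4471) (24.093, 0) (29, 0) (29, 27) (26.9752, 27)]  |A|=256.6644
4. ⊥bis P1·P3 via (15.26,16.21): [(25.6405, 25.5753) (13.3413, 12.4471) (24.093, 0) (29, 0) (29, 27) (27.2196, 27)]  |A|=256.4903
5. ⊥bis P1·P4 via (22.525,14.145): [(15.7992, 15.0707) (13.3413, 12.4471) (24.093, 0) (29, 0) (29, 13.2538)]  |A|=153.8571
6. ⊥bis P1·P5 via (23.985,7.37): [(28.3266, 13.3465) (15.7992, 15.0707) (13.3413, 12.4471) (21.1262, 3.4346)]  |A|=89.58
7. ⊥bis P1·P6 via (21.69,15.33): [(28.3266, 13.3465) (15.7992, 15.0707) (13.3413, 12.4471) (21.1262, 3.4346)]  |A|=89.58
8. ⊥bis P1·P7 via (12.315,8.26): [(28.3266, 13.3465) (15.7992, 15.0707) (13.3413, 12.4471) (21.1262, 3.4346)]  |A|=89.58
9. ⊥bis P1·P8 via (19.99,13.945): [(28.3266, 13.3465) (21.0834, 14.3434) (13.9489, 11.7438) (21.1262, 3.4346)]  |A|=78.456
10. ⊥bis P1·P9 via (15.805,6.385): [(28.3266, 13.3465) (21.0834, 14.3434) (13.9489, 11.7438) (21.1262, 3.4346)]  |A|=78.456
11. canonical 4-gon: [(28.3266, 13.3465) (21.0834, 14.3434) (13.9489, 11.7438) (21.1262, 3.4346)]
12. shoelace: 78.456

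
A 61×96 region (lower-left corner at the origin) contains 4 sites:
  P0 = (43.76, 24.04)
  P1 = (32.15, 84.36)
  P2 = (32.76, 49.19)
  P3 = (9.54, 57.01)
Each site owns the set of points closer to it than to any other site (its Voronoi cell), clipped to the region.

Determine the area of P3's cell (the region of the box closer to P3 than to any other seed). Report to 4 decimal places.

1. box [0,61]×[0,96]: [(0, 0) (61, 0) (61, 96) (0, 96)]
2. ⊥bis P3·P0 via (26.65,40.525): [(0, 12.8646) (61, 76.1773) (61, 96) (0, 96)]  |A|=3140.2211
3. ⊥bis P3·P1 via (20.845,70.685): [(0, 87.9174) (0, 12.8646) (40.2513, 54.642)]  |A|=1510.486
4. ⊥bis P3·P2 via (21.15,53.1): [(25.7161, 66.6581) (0, 87.9174) (0, 12.8646) (11.6835, 24.9911)]  |A|=1123.3576
5. canonical 4-gon: [(25.7161, 66.6581) (0, 87.9174) (0, 12.8646) (11.6835, 24.9911)]
6. shoelace: 1123.3576

Area of P3's cell: 1123.3576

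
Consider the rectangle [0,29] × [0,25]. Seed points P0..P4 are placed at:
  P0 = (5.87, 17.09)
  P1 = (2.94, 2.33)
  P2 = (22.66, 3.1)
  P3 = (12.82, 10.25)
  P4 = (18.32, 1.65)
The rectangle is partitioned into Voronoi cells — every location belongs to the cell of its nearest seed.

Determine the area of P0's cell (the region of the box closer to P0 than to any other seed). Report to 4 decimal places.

1. box [0,29]×[0,25]: [(0, 0) (29, 0) (29, 25) (0, 25)]
2. ⊥bis P0·P1 via (4.405,9.71): [(0, 10.5844) (29, 4.8277) (29, 25) (0, 25)]  |A|=501.5246
3. ⊥bis P0·P2 via (14.265,10.095): [(0, 10.5844) (12.5903, 8.0851) (26.6844, 25) (0, 25)]  |A|=316.4293
4. ⊥bis P0·P3 via (9.345,13.67): [(0, 10.5844) (5.2773, 9.5368) (20.4957, 25) (0, 25)]  |A|=196.5013
5. ⊥bis P0·P4 via (12.095,9.37): [(0, 10.5844) (5.2773, 9.5368) (20.4957, 25) (0, 25)]  |A|=196.5013
6. canonical 4-gon: [(0, 10.5844) (5.2773, 9.5368) (20.4957, 25) (0, 25)]
7. shoelace: 196.5013

Area of P0's cell: 196.5013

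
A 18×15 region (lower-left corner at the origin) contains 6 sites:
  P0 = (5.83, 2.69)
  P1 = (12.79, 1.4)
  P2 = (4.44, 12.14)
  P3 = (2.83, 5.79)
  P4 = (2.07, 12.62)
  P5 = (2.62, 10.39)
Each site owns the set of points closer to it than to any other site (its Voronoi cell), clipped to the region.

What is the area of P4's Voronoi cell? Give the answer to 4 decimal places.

Area of P4's cell: 12.6023

1. box [0,18]×[0,15]: [(0, 0) (18, 0) (18, 15) (0, 15)]
2. ⊥bis P4·P0 via (3.95,7.655): [(0, 6.1593) (18, 12.975) (18, 15) (0, 15)]  |A|=97.7907
3. ⊥bis P4·P1 via (7.43,7.01): [(0, 6.1593) (10.8328, 10.2612) (15.7927, 15) (0, 15)]  |A|=85.304
4. ⊥bis P4·P2 via (3.255,12.38): [(0, 6.1593) (2.1608, 6.9775) (3.7856, 15) (0, 15)]  |A|=24.7367
5. ⊥bis P4·P3 via (2.45,9.205): [(0, 8.9324) (2.6157, 9.2234) (3.7856, 15) (0, 15)]  |A|=18.8695
6. ⊥bis P4·P5 via (2.345,11.505): [(0, 10.9266) (3.1163, 11.6952) (3.7856, 15) (0, 15)]  |A|=12.6023
7. canonical 4-gon: [(0, 10.9266) (3.1163, 11.6952) (3.7856, 15) (0, 15)]
8. shoelace: 12.6023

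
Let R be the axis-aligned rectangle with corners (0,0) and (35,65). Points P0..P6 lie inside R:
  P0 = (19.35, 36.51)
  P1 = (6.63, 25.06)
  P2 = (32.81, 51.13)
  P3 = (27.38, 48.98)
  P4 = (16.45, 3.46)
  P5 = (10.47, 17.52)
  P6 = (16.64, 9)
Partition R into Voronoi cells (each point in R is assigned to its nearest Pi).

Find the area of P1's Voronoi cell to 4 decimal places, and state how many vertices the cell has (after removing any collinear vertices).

1. box [0,35]×[0,65]: [(0, 0) (35, 0) (35, 65) (0, 65)]
2. ⊥bis P1·P0 via (12.99,30.785): [(0, 45.2158) (0, 0) (35, 0) (35, 6.3337)]  |A|=902.1167
3. ⊥bis P1·P2 via (19.72,38.095): [(0, 45.2158) (0, 0) (35, 0) (35, 6.3337)]  |A|=902.1167
4. ⊥bis P1·P3 via (17.005,37.02): [(0, 45.2158) (0, 0) (35, 0) (35, 6.3337)]  |A|=902.1167
5. ⊥bis P1·P4 via (11.54,14.26): [(23.1243, 19.5266) (0, 45.2158) (0, 9.0136)]  |A|=418.5765
6. ⊥bis P1·P5 via (8.55,21.29): [(17.4547, 25.825) (0, 45.2158) (0, 16.9356)]  |A|=246.8117
7. ⊥bis P1·P6 via (11.635,17.03): [(17.4547, 25.825) (0, 45.2158) (0, 16.9356)]  |A|=246.8117
8. canonical 3-gon: [(17.4547, 25.825) (0, 45.2158) (0, 16.9356)]
9. shoelace: 246.8117

Area of P1's cell: 246.8117 (3 vertices)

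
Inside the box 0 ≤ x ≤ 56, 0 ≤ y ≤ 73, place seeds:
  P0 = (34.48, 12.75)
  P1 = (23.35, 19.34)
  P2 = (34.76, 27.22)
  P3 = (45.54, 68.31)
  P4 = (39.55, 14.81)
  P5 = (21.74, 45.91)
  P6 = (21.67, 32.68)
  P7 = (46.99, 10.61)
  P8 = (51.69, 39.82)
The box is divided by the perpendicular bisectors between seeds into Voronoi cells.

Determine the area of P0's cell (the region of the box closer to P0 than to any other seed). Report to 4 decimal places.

1. box [0,56]×[0,73]: [(0, 0) (56, 0) (56, 73) (0, 73)]
2. ⊥bis P0·P1 via (28.915,16.045): [(19.4149, 0) (56, 0) (56, 61.7895)]  |A|=1130.2882
3. ⊥bis P0·P2 via (34.62,19.985): [(31.286, 20.0495) (19.4149, 0) (56, 0) (56, 19.5713)]  |A|=608.5991
4. ⊥bis P0·P3 via (40.01,40.53): [(31.286, 20.0495) (19.4149, 0) (56, 0) (56, 19.5713)]  |A|=608.5991
5. ⊥bis P0·P4 via (37.015,13.78): [(34.4928, 19.9875) (31.286, 20.0495) (19.4149, 0) (42.614, 0)]  |A|=264.3613
6. ⊥bis P0·P5 via (28.11,29.33): [(34.4928, 19.9875) (31.286, 20.0495) (19.4149, 0) (42.614, 0)]  |A|=264.3613
7. ⊥bis P0·P6 via (28.075,22.715): [(34.4928, 19.9875) (31.286, 20.0495) (19.4149, 0) (42.614, 0)]  |A|=264.3613
8. ⊥bis P0·P7 via (40.735,11.68): [(39.8856, 6.7149) (34.4928, 19.9875) (31.286, 20.0495) (19.4149, 0) (38.737, 0)]  |A|=251.3446
9. ⊥bis P0·P8 via (43.085,26.285): [(39.8856, 6.7149) (34.4928, 19.9875) (31.286, 20.0495) (19.4149, 0) (38.737, 0)]  |A|=251.3446
10. canonical 5-gon: [(39.8856, 6.7149) (34.4928, 19.9875) (31.286, 20.0495) (19.4149, 0) (38.737, 0)]
11. shoelace: 251.3446

Area of P0's cell: 251.3446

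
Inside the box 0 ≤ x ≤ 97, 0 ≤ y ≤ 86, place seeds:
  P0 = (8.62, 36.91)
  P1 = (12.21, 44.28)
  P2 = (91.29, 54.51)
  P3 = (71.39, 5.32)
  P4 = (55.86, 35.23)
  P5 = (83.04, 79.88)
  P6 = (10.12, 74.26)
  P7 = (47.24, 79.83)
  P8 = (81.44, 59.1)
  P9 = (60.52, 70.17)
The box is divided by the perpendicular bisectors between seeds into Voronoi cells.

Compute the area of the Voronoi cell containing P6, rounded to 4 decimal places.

1. box [0,97]×[0,86]: [(0, 0) (97, 0) (97, 86) (0, 86)]
2. ⊥bis P6·P0 via (9.37,55.585): [(0, 55.9613) (97, 52.0657) (97, 86) (0, 86)]  |A|=3102.6891
3. ⊥bis P6·P1 via (11.165,59.27): [(0, 58.4917) (97, 65.2538) (97, 86) (0, 86)]  |A|=2340.3442
4. ⊥bis P6·P2 via (50.705,64.385): [(0, 58.4917) (50.1212, 61.9858) (55.9643, 86) (0, 86)]  |A|=1361.3459
5. ⊥bis P6·P3 via (40.755,39.79): [(0, 58.4917) (50.1212, 61.9858) (55.9643, 86) (0, 86)]  |A|=1361.3459
6. ⊥bis P6·P4 via (32.99,54.745): [(0, 58.4917) (38.4758, 61.1739) (54.4901, 79.9414) (55.9643, 86) (0, 86)]  |A|=1258.5688
7. ⊥bis P6·P5 via (46.58,77.07): [(0, 58.4917) (38.4758, 61.1739) (47.0323, 71.2014) (45.8918, 86) (0, 86)]  |A|=1167.8894
8. ⊥bis P6·P7 via (28.68,77.045): [(0, 58.4917) (31.1383, 60.6624) (27.3363, 86) (0, 86)]  |A|=774.5989
9. ⊥bis P6·P8 via (45.78,66.68): [(0, 58.4917) (31.1383, 60.6624) (27.3363, 86) (0, 86)]  |A|=774.5989
10. ⊥bis P6·P9 via (35.32,72.215): [(0, 58.4917) (31.1383, 60.6624) (27.3363, 86) (0, 86)]  |A|=774.5989
11. canonical 4-gon: [(0, 58.4917) (31.1383, 60.6624) (27.3363, 86) (0, 86)]
12. shoelace: 774.5989

Area of P6's cell: 774.5989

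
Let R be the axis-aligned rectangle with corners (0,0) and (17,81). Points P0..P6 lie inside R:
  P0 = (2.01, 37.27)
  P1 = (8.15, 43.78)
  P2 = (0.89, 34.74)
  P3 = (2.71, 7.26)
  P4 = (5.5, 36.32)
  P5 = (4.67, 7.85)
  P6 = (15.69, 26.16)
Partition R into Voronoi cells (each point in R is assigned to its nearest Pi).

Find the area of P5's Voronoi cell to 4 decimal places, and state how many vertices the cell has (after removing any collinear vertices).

Area of P5's cell: 243.8465 (6 vertices)

1. box [0,17]×[0,81]: [(0, 0) (17, 0) (17, 81) (0, 81)]
2. ⊥bis P5·P0 via (3.34,22.56): [(0, 22.258) (0, 0) (17, 0) (17, 23.7951)]  |A|=391.4512
3. ⊥bis P5·P1 via (6.41,25.815): [(0, 22.258) (0, 0) (17, 0) (17, 23.7951)]  |A|=391.4512
4. ⊥bis P5·P2 via (2.78,21.295): [(0, 20.9042) (0, 0) (17, 0) (17, 23.2939)]  |A|=375.6843
5. ⊥bis P5·P3 via (3.69,7.555): [(0, 20.9042) (0, 19.8133) (5.9642, 0) (17, 0) (17, 23.2939)]  |A|=316.5989
6. ⊥bis P5·P4 via (5.085,22.085): [(7.8305, 22.005) (0, 20.9042) (0, 19.8133) (5.9642, 0) (17, 0) (17, 21.7376)]  |A|=309.4636
7. ⊥bis P5·P6 via (10.18,17.005): [(3.0005, 21.326) (0, 20.9042) (0, 19.8133) (5.9642, 0) (17, 0) (17, 12.9003)]  |A|=243.8465
8. canonical 6-gon: [(3.0005, 21.326) (0, 20.9042) (0, 19.8133) (5.9642, 0) (17, 0) (17, 12.9003)]
9. shoelace: 243.8465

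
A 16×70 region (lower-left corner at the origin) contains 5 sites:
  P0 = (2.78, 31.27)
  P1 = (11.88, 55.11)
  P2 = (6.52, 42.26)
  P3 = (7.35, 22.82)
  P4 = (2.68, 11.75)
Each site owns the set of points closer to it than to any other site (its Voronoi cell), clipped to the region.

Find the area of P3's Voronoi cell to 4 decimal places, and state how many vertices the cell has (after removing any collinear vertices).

1. box [0,16]×[0,70]: [(0, 0) (16, 0) (16, 70) (0, 70)]
2. ⊥bis P3·P0 via (5.065,27.045): [(0, 24.3057) (0, 0) (16, 0) (16, 32.959)]  |A|=458.1173
3. ⊥bis P3·P1 via (9.615,38.965): [(0, 24.3057) (0, 0) (16, 0) (16, 32.959)]  |A|=458.1173
4. ⊥bis P3·P2 via (6.935,32.54): [(15.9359, 32.9243) (0, 24.3057) (0, 0) (16, 0) (16, 32.927)]  |A|=458.1163
5. ⊥bis P3·P4 via (5.015,17.285): [(15.9359, 32.9243) (0, 24.3057) (0, 19.4006) (16, 12.6509) (16, 32.927)]  |A|=201.7044
6. canonical 5-gon: [(15.9359, 32.9243) (0, 24.3057) (0, 19.4006) (16, 12.6509) (16, 32.927)]
7. shoelace: 201.7044

Area of P3's cell: 201.7044 (5 vertices)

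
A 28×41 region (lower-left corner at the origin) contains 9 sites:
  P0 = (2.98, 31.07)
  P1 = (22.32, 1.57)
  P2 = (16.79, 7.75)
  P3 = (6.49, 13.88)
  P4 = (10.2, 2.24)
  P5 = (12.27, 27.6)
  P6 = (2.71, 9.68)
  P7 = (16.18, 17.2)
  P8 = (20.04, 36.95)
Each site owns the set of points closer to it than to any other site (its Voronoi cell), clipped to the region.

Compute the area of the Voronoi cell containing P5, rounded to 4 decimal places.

Area of P5's cell: 150.7297

1. box [0,28]×[0,41]: [(0, 0) (28, 0) (28, 41) (0, 41)]
2. ⊥bis P5·P0 via (7.625,29.335): [(0, 8.9211) (0, 0) (28, 0) (28, 41) (11.9821, 41)]  |A|=955.8135
3. ⊥bis P5·P1 via (17.295,14.585): [(0, 8.9211) (0, 7.9075) (28, 18.7181) (28, 41) (11.9821, 41)]  |A|=583.0545
4. ⊥bis P5·P2 via (14.53,17.675): [(2.223, 14.8726) (28, 20.7422) (28, 41) (11.9821, 41)]  |A|=470.3452
5. ⊥bis P5·P3 via (9.38,20.74): [(5.0897, 22.5474) (15.9097, 17.9892) (28, 20.7422) (28, 41) (11.9821, 41)]  |A|=422.2909
6. ⊥bis P5·P4 via (11.235,14.92): [(5.0897, 22.5474) (15.9097, 17.9892) (28, 20.7422) (28, 41) (11.9821, 41)]  |A|=422.2909
7. ⊥bis P5·P6 via (7.49,18.64): [(5.0897, 22.5474) (15.9097, 17.9892) (28, 20.7422) (28, 41) (11.9821, 41)]  |A|=422.2909
8. ⊥bis P5·P7 via (14.225,22.4): [(5.0897, 22.5474) (9.5826, 20.6546) (28, 27.5789) (28, 41) (11.9821, 41)]  |A|=334.5117
9. ⊥bis P5·P8 via (16.155,32.275): [(10.4836, 36.9881) (5.0897, 22.5474) (9.5826, 20.6546) (23.7354, 25.9756)]  |A|=150.7297
10. canonical 4-gon: [(10.4836, 36.9881) (5.0897, 22.5474) (9.5826, 20.6546) (23.7354, 25.9756)]
11. shoelace: 150.7297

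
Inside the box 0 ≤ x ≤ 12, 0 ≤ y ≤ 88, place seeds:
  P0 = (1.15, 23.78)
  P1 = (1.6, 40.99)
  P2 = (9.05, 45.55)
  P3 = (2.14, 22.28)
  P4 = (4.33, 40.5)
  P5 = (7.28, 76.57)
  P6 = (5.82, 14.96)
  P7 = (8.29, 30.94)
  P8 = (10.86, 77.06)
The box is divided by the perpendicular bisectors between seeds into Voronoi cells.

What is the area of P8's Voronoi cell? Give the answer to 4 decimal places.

1. box [0,12]×[0,88]: [(0, 0) (12, 0) (12, 88) (0, 88)]
2. ⊥bis P8·P0 via (6.005,50.42): [(0, 51.5144) (12, 49.3274) (12, 88) (0, 88)]  |A|=450.9491
3. ⊥bis P8·P1 via (6.23,59.025): [(0, 60.6244) (12, 57.5437) (12, 88) (0, 88)]  |A|=346.9914
4. ⊥bis P8·P2 via (9.955,61.305): [(0, 61.8768) (12, 61.1875) (12, 88) (0, 88)]  |A|=317.6138
5. ⊥bis P8·P3 via (6.5,49.67): [(0, 61.8768) (12, 61.1875) (12, 88) (0, 88)]  |A|=317.6138
6. ⊥bis P8·P4 via (7.595,58.78): [(0, 61.8768) (12, 61.1875) (12, 88) (0, 88)]  |A|=317.6138
7. ⊥bis P8·P5 via (9.07,76.815): [(11.2027, 61.2333) (12, 61.1875) (12, 88) (7.5391, 88)]  |A|=70.3908
8. ⊥bis P8·P6 via (8.34,46.01): [(11.2027, 61.2333) (12, 61.1875) (12, 88) (7.5391, 88)]  |A|=70.3908
9. ⊥bis P8·P7 via (9.575,54): [(11.2027, 61.2333) (12, 61.1875) (12, 88) (7.5391, 88)]  |A|=70.3908
10. canonical 4-gon: [(11.2027, 61.2333) (12, 61.1875) (12, 88) (7.5391, 88)]
11. shoelace: 70.3908

Area of P8's cell: 70.3908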